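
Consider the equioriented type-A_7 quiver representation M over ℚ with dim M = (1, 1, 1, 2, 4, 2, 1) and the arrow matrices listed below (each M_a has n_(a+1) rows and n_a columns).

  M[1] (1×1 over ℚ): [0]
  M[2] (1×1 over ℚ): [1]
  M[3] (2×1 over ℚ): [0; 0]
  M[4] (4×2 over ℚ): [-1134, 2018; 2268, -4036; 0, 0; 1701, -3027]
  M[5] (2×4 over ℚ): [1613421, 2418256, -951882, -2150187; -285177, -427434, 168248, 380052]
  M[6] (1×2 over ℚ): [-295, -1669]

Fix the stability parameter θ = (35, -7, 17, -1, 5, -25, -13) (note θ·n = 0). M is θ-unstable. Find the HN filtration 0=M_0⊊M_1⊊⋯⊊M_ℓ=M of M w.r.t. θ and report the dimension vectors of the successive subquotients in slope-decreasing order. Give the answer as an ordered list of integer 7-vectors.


Via rank(M_{q-1}∘⋯∘M_p): M ≅ I[1,1], I[2,3], I[4,4], I[4,7], I[5,5]^2, I[5,6].
μ_θ-semistable layers: μ^(1)=35; μ^(2)=17; μ^(3)=5; μ^(4)=-1; μ^(5)=-7; μ^(6)=-17/2; μ^(7)=-10

((1, 0, 0, 0, 0, 0, 0); (0, 0, 1, 0, 0, 0, 0); (0, 0, 0, 0, 2, 0, 0); (0, 0, 0, 1, 0, 0, 0); (0, 1, 0, 0, 0, 0, 0); (0, 0, 0, 1, 1, 1, 1); (0, 0, 0, 0, 1, 1, 0))


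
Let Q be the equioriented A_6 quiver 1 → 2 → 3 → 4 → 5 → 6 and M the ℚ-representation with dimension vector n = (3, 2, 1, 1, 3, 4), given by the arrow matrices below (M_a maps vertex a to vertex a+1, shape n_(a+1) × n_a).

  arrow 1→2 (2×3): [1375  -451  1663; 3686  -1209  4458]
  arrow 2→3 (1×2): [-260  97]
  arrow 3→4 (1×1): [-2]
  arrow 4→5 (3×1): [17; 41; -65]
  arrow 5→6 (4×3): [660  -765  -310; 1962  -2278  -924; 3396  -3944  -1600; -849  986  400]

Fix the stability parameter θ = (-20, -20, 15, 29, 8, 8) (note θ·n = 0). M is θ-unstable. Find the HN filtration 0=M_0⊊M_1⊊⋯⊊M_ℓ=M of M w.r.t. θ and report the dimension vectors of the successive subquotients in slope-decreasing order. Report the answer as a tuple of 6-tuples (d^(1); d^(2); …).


Via rank(M_{q-1}∘⋯∘M_p): M ≅ I[1,1], I[1,2], I[1,6], I[5,5], I[5,6], I[6,6]^2.
μ_θ-semistable layers: μ^(1)=15; μ^(2)=8; μ^(3)=-20

((0, 0, 1, 1, 1, 1); (0, 0, 0, 0, 2, 3); (3, 2, 0, 0, 0, 0))


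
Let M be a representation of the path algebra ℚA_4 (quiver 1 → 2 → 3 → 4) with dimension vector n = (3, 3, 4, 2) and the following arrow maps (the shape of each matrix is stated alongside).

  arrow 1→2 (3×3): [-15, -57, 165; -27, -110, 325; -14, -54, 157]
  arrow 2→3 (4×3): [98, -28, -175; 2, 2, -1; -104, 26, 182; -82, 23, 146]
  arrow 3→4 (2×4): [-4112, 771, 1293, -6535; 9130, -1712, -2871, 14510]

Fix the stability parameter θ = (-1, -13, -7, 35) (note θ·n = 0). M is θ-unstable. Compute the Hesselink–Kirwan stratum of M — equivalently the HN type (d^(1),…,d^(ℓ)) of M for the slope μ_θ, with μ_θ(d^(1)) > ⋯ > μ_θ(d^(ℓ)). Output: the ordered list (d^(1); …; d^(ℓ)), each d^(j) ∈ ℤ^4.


Barcode: M ≅ I[1,2], I[1,3], I[1,4], I[3,3], I[3,4]. HN layers by μ_θ (2 steps, strictly decreasing):
  μ^(1)=35; μ^(2)=-7

((0, 0, 0, 2); (3, 3, 4, 0))


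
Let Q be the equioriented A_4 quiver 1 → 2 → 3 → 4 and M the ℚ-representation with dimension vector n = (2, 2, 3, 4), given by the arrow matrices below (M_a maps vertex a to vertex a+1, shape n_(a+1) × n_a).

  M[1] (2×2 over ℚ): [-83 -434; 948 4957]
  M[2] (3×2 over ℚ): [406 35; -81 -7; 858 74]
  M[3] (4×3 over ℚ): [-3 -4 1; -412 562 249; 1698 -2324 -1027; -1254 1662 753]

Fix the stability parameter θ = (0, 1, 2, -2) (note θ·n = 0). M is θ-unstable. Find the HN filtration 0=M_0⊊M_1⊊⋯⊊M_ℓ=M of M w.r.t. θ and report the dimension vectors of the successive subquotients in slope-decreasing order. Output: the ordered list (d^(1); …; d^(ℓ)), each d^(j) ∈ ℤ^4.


Interval decomposition of M: I[1,4]^2, I[3,4], I[4,4].
HN type (ℓ=3): μ^(1)=1/3; μ^(2)=0; μ^(3)=-2

((0, 2, 2, 2); (2, 0, 1, 1); (0, 0, 0, 1))


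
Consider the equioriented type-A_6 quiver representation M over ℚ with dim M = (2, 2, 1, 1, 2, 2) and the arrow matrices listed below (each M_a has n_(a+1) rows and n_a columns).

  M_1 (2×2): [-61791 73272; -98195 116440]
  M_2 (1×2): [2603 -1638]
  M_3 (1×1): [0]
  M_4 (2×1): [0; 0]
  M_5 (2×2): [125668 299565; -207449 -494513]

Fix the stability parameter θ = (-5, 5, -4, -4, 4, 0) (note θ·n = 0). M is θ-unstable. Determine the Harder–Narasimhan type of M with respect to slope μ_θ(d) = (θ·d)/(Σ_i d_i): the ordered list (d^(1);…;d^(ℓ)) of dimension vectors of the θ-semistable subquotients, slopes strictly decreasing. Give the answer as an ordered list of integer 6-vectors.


Via rank(M_{q-1}∘⋯∘M_p): M ≅ I[1,1], I[1,3], I[2,2], I[4,4], I[5,6]^2.
μ_θ-semistable layers: μ^(1)=5; μ^(2)=2; μ^(3)=1/2; μ^(4)=-4; μ^(5)=-5

((0, 1, 0, 0, 0, 0); (0, 0, 0, 0, 2, 2); (0, 1, 1, 0, 0, 0); (0, 0, 0, 1, 0, 0); (2, 0, 0, 0, 0, 0))


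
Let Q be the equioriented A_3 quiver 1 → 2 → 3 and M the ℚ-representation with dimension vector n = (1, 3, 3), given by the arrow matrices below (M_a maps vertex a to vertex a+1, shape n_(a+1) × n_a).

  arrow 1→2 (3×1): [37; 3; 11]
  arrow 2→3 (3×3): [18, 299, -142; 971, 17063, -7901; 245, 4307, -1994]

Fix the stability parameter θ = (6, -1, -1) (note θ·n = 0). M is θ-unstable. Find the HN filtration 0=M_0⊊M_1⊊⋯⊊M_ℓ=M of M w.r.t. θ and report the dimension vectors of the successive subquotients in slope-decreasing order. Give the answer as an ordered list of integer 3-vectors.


Via rank(M_{q-1}∘⋯∘M_p): M ≅ I[1,3], I[2,3]^2.
μ_θ-semistable layers: μ^(1)=4/3; μ^(2)=-1

((1, 1, 1); (0, 2, 2))


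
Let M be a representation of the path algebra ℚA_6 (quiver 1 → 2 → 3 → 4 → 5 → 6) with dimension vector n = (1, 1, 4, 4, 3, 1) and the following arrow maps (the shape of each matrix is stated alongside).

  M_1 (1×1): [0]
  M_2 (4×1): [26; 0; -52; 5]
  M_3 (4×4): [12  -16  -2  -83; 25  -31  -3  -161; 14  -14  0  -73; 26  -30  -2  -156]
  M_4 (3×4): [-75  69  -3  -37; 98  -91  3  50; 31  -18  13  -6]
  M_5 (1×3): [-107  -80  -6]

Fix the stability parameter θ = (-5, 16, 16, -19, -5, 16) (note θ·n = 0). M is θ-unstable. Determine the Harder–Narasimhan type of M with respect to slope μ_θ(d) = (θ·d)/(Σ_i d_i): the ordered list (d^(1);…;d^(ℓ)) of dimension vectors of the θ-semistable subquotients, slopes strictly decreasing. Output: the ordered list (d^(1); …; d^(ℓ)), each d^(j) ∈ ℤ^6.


Barcode: M ≅ I[1,1], I[2,6], I[3,3]^2, I[3,5], I[4,4], I[4,5]. HN layers by μ_θ (5 steps, strictly decreasing):
  μ^(1)=16; μ^(2)=2; μ^(3)=-8/3; μ^(4)=-5; μ^(5)=-19

((0, 0, 2, 0, 0, 1); (0, 1, 1, 1, 1, 0); (0, 0, 1, 1, 1, 0); (1, 0, 0, 0, 1, 0); (0, 0, 0, 2, 0, 0))


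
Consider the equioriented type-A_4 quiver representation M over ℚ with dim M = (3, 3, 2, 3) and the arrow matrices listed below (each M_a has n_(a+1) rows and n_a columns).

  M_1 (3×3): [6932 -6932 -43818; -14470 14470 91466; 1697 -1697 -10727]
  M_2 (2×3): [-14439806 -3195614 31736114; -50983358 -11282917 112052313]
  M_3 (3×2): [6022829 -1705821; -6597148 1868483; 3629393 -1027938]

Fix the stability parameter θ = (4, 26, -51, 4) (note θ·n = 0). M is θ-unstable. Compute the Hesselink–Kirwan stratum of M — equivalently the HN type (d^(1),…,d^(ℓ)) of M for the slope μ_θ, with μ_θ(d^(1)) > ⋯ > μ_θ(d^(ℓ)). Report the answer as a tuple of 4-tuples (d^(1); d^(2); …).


Barcode: M ≅ I[1,1], I[1,4]^2, I[2,2], I[4,4]. HN layers by μ_θ (3 steps, strictly decreasing):
  μ^(1)=26; μ^(2)=4; μ^(3)=-7

((0, 1, 0, 0); (1, 0, 0, 3); (2, 2, 2, 0))


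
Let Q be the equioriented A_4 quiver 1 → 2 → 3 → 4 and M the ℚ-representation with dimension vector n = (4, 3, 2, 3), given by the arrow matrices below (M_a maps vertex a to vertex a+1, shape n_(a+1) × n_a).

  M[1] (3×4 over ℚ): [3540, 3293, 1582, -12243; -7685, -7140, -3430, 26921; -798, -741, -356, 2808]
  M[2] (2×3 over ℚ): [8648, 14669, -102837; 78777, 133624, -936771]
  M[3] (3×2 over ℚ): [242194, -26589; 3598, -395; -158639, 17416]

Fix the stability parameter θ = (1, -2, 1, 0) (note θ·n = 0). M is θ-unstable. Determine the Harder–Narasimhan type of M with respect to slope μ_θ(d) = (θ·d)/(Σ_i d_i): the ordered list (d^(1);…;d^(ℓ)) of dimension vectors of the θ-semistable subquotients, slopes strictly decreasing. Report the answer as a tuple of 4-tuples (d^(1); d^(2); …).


Barcode: M ≅ I[1,1], I[1,2], I[1,4]^2, I[4,4]. HN layers by μ_θ (4 steps, strictly decreasing):
  μ^(1)=1; μ^(2)=1/2; μ^(3)=0; μ^(4)=-1/2

((1, 0, 0, 0); (0, 0, 2, 2); (0, 0, 0, 1); (3, 3, 0, 0))


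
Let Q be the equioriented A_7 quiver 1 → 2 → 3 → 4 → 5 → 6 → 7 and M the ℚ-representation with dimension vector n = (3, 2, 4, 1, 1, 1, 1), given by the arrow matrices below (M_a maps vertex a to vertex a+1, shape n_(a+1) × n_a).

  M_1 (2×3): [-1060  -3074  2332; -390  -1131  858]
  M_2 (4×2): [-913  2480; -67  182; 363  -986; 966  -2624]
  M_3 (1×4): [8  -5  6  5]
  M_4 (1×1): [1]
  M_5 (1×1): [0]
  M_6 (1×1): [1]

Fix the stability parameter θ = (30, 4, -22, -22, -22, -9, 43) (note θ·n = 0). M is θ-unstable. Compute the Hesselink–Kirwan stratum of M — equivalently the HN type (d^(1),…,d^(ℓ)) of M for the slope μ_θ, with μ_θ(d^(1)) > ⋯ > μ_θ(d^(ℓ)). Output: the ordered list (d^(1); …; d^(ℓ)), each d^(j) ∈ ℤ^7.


Interval decomposition of M: I[1,1]^2, I[1,3], I[2,5], I[3,3]^2, I[6,7].
HN type (ℓ=6): μ^(1)=43; μ^(2)=30; μ^(3)=4; μ^(4)=-9; μ^(5)=-31/2; μ^(6)=-22

((0, 0, 0, 0, 0, 0, 1); (2, 0, 0, 0, 0, 0, 0); (1, 1, 1, 0, 0, 0, 0); (0, 0, 0, 0, 0, 1, 0); (0, 1, 1, 1, 1, 0, 0); (0, 0, 2, 0, 0, 0, 0))


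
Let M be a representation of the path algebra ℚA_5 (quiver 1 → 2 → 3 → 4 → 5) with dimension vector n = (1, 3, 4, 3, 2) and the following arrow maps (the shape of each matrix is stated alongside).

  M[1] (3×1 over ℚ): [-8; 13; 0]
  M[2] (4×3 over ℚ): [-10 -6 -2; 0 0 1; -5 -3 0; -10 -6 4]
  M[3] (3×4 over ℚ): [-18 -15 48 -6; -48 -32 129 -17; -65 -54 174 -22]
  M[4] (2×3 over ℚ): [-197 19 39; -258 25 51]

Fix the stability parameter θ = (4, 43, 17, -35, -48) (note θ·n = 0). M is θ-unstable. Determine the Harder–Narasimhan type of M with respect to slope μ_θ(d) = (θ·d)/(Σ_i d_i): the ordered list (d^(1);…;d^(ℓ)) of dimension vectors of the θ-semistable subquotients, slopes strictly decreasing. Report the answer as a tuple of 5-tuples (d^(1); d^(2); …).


Barcode: M ≅ I[1,5], I[2,2], I[2,5], I[3,3], I[3,4]. HN layers by μ_θ (5 steps, strictly decreasing):
  μ^(1)=43; μ^(2)=17; μ^(3)=-19/5; μ^(4)=-23/4; μ^(5)=-9

((0, 1, 0, 0, 0); (0, 0, 1, 0, 0); (1, 1, 1, 1, 1); (0, 1, 1, 1, 1); (0, 0, 1, 1, 0))


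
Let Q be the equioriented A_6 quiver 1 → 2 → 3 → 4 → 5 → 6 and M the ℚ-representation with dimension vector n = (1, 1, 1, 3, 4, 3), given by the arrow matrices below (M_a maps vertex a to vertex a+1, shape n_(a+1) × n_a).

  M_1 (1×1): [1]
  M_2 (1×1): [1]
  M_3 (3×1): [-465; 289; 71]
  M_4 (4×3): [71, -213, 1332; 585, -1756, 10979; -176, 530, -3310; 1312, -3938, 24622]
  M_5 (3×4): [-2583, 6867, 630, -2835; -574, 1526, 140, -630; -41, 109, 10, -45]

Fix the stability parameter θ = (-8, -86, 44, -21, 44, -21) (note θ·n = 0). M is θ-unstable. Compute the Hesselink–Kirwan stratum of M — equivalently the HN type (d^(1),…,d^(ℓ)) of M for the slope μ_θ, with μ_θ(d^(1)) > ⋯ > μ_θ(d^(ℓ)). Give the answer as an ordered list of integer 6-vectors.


Via rank(M_{q-1}∘⋯∘M_p): M ≅ I[1,4], I[4,5], I[4,6], I[5,5]^2, I[6,6]^2.
μ_θ-semistable layers: μ^(1)=44; μ^(2)=23/2; μ^(3)=-21; μ^(4)=-47

((0, 0, 0, 0, 3, 0); (0, 0, 1, 1, 1, 1); (0, 0, 0, 2, 0, 2); (1, 1, 0, 0, 0, 0))


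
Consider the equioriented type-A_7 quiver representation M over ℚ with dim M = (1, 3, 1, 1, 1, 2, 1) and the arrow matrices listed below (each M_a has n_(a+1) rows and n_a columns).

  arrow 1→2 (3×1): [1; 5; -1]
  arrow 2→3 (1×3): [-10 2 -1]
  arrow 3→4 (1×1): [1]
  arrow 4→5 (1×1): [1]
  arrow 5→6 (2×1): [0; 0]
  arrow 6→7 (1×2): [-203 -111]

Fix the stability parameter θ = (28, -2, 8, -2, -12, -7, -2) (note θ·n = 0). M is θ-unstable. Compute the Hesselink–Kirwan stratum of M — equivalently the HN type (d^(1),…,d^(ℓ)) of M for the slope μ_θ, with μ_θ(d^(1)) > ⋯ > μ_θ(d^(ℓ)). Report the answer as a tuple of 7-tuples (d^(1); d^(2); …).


Barcode: M ≅ I[1,5], I[2,2]^2, I[6,6], I[6,7]. HN layers by μ_θ (3 steps, strictly decreasing):
  μ^(1)=4; μ^(2)=-2; μ^(3)=-7

((1, 1, 1, 1, 1, 0, 0); (0, 2, 0, 0, 0, 0, 1); (0, 0, 0, 0, 0, 2, 0))


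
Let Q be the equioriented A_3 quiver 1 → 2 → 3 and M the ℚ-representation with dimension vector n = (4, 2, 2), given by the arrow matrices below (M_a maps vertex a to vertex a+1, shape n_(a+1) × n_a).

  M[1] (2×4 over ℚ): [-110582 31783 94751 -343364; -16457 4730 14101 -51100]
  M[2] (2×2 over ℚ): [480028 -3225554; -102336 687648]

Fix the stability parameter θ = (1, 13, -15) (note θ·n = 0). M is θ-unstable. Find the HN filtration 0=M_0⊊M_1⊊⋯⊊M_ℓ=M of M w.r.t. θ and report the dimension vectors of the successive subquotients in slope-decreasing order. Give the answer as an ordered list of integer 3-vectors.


Via rank(M_{q-1}∘⋯∘M_p): M ≅ I[1,1]^2, I[1,2], I[1,3], I[3,3].
μ_θ-semistable layers: μ^(1)=13; μ^(2)=1; μ^(3)=-1/3; μ^(4)=-15

((0, 1, 0); (3, 0, 0); (1, 1, 1); (0, 0, 1))


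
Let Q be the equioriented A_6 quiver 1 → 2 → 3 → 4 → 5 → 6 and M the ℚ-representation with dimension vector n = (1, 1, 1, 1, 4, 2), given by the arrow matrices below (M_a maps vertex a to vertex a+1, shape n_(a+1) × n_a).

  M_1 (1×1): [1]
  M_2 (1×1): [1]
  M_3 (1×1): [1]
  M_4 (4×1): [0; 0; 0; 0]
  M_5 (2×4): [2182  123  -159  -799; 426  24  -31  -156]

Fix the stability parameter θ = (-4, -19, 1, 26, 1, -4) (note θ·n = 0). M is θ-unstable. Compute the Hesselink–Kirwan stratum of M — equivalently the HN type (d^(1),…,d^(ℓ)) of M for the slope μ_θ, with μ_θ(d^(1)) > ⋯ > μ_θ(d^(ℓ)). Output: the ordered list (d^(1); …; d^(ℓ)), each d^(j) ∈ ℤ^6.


Barcode: M ≅ I[1,4], I[5,5]^2, I[5,6]^2. HN layers by μ_θ (4 steps, strictly decreasing):
  μ^(1)=26; μ^(2)=1; μ^(3)=-3/2; μ^(4)=-23/2

((0, 0, 0, 1, 0, 0); (0, 0, 1, 0, 2, 0); (0, 0, 0, 0, 2, 2); (1, 1, 0, 0, 0, 0))


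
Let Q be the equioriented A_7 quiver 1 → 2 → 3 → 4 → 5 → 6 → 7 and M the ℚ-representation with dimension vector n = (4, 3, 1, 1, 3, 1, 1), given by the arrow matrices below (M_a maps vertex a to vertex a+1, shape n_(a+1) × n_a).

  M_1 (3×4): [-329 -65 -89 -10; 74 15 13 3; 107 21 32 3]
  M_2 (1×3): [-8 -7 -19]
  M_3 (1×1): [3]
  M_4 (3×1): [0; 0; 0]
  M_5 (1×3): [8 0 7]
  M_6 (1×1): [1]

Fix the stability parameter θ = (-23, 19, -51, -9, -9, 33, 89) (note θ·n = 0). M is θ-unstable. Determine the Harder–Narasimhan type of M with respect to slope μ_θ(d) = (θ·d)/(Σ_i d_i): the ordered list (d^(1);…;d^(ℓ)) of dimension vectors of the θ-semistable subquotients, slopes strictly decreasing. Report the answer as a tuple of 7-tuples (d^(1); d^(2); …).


Barcode: M ≅ I[1,1], I[1,2]^2, I[1,4], I[5,5]^2, I[5,7]. HN layers by μ_θ (6 steps, strictly decreasing):
  μ^(1)=89; μ^(2)=33; μ^(3)=19; μ^(4)=-9; μ^(5)=-16; μ^(6)=-23

((0, 0, 0, 0, 0, 0, 1); (0, 0, 0, 0, 0, 1, 0); (0, 2, 0, 0, 0, 0, 0); (0, 0, 0, 1, 3, 0, 0); (0, 1, 1, 0, 0, 0, 0); (4, 0, 0, 0, 0, 0, 0))


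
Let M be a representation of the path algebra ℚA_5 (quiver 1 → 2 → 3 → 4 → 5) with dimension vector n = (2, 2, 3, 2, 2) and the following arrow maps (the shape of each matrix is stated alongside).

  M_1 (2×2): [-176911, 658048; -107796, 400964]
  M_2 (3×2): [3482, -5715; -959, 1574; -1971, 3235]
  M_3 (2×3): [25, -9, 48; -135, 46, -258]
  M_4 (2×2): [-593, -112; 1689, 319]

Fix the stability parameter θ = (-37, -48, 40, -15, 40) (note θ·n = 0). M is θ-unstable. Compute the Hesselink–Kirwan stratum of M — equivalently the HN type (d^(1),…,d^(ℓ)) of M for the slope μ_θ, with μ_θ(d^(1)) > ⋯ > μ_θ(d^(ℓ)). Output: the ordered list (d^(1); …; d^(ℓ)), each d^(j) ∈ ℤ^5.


Barcode: M ≅ I[1,5]^2, I[3,3]. HN layers by μ_θ (3 steps, strictly decreasing):
  μ^(1)=40; μ^(2)=25/2; μ^(3)=-85/2

((0, 0, 1, 0, 2); (0, 0, 2, 2, 0); (2, 2, 0, 0, 0))


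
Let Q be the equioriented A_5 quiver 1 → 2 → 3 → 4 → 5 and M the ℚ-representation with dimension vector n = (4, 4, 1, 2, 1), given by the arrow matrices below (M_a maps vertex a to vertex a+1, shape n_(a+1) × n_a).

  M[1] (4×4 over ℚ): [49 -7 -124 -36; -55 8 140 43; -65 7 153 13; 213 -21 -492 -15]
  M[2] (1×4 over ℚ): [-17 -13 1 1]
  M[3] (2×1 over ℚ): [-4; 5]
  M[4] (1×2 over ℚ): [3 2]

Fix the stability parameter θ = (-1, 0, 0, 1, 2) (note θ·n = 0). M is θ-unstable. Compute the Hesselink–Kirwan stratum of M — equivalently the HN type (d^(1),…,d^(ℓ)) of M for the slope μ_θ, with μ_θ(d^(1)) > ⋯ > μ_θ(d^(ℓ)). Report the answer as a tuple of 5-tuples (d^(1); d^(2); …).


Barcode: M ≅ I[1,2]^3, I[1,5], I[4,4]. HN layers by μ_θ (4 steps, strictly decreasing):
  μ^(1)=2; μ^(2)=1; μ^(3)=0; μ^(4)=-1

((0, 0, 0, 0, 1); (0, 0, 0, 2, 0); (0, 4, 1, 0, 0); (4, 0, 0, 0, 0))


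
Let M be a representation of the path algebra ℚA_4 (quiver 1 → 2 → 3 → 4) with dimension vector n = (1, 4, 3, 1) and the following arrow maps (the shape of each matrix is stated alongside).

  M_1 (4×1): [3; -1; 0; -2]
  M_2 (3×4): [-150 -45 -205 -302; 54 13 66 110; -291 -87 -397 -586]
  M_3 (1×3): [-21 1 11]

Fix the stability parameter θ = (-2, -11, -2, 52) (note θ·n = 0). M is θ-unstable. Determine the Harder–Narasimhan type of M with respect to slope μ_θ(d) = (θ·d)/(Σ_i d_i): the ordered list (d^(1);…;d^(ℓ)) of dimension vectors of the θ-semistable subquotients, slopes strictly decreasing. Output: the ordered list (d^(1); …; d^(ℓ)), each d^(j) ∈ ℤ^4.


Via rank(M_{q-1}∘⋯∘M_p): M ≅ I[1,4], I[2,2], I[2,3]^2.
μ_θ-semistable layers: μ^(1)=52; μ^(2)=-2; μ^(3)=-13/2; μ^(4)=-11

((0, 0, 0, 1); (0, 0, 3, 0); (1, 1, 0, 0); (0, 3, 0, 0))


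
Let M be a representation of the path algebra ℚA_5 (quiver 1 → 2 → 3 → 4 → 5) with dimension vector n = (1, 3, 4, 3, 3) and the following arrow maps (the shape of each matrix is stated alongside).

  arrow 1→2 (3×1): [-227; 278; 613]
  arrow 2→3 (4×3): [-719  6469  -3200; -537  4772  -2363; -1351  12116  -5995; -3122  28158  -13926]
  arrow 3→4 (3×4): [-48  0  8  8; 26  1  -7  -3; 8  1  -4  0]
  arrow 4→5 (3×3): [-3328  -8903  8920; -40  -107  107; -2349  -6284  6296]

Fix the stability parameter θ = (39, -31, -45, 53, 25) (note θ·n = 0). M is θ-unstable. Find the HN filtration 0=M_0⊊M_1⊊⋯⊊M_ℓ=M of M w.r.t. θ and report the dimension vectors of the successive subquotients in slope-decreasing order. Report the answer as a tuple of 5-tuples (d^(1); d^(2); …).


Via rank(M_{q-1}∘⋯∘M_p): M ≅ I[1,5], I[2,3], I[2,5], I[3,3], I[4,5].
μ_θ-semistable layers: μ^(1)=39; μ^(2)=-37/3; μ^(3)=-38; μ^(4)=-45

((0, 0, 0, 3, 3); (1, 1, 1, 0, 0); (0, 2, 2, 0, 0); (0, 0, 1, 0, 0))


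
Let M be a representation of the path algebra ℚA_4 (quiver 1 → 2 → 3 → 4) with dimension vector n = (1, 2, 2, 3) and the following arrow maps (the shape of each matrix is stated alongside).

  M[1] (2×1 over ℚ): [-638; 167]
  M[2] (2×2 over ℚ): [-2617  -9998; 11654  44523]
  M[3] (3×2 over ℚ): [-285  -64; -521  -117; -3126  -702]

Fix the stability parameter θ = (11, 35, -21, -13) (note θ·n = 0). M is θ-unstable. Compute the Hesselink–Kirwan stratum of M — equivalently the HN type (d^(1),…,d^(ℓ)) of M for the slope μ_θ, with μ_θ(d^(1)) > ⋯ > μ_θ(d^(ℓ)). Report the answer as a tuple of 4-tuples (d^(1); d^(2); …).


Via rank(M_{q-1}∘⋯∘M_p): M ≅ I[1,4], I[2,4], I[4,4].
μ_θ-semistable layers: μ^(1)=3; μ^(2)=1/3; μ^(3)=-13

((1, 1, 1, 1); (0, 1, 1, 1); (0, 0, 0, 1))


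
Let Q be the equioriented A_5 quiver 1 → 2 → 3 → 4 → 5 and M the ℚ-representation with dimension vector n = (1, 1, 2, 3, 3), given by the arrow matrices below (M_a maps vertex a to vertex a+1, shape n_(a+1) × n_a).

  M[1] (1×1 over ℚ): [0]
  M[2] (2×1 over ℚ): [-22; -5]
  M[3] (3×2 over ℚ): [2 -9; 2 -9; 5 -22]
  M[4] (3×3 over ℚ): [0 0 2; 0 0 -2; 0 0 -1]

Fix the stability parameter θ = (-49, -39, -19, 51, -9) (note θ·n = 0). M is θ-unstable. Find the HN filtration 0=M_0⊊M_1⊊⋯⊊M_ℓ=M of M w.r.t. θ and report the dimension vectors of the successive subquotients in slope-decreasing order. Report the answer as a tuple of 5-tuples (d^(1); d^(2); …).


Barcode: M ≅ I[1,1], I[2,4], I[3,5], I[4,4], I[5,5]^2. HN layers by μ_θ (6 steps, strictly decreasing):
  μ^(1)=51; μ^(2)=21; μ^(3)=-9; μ^(4)=-19; μ^(5)=-39; μ^(6)=-49

((0, 0, 0, 2, 0); (0, 0, 0, 1, 1); (0, 0, 0, 0, 2); (0, 0, 2, 0, 0); (0, 1, 0, 0, 0); (1, 0, 0, 0, 0))


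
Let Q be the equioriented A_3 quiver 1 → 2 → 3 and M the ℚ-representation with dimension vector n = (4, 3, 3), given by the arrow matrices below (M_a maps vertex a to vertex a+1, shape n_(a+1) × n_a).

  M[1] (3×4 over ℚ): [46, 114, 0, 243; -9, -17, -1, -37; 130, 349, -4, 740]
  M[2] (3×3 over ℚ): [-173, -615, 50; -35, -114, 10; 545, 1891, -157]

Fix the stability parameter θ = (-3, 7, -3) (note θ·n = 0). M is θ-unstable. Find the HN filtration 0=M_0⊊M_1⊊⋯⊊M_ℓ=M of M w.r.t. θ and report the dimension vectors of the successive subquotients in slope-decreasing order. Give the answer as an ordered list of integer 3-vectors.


Via rank(M_{q-1}∘⋯∘M_p): M ≅ I[1,1], I[1,3]^3.
μ_θ-semistable layers: μ^(1)=2; μ^(2)=-3

((0, 3, 3); (4, 0, 0))


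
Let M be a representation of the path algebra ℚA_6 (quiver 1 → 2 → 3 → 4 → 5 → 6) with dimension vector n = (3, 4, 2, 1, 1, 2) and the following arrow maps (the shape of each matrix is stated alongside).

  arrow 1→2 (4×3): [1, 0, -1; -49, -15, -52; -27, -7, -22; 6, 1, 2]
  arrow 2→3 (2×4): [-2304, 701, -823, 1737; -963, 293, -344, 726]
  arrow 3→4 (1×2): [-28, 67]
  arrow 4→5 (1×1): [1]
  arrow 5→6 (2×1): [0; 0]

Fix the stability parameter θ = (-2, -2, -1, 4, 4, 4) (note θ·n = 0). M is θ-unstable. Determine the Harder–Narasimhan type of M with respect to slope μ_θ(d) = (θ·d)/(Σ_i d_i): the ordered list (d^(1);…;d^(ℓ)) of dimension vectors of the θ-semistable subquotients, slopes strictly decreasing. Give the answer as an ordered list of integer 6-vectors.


Interval decomposition of M: I[1,2], I[1,3], I[1,5], I[2,2], I[6,6]^2.
HN type (ℓ=3): μ^(1)=4; μ^(2)=-1; μ^(3)=-2

((0, 0, 0, 1, 1, 2); (0, 0, 2, 0, 0, 0); (3, 4, 0, 0, 0, 0))


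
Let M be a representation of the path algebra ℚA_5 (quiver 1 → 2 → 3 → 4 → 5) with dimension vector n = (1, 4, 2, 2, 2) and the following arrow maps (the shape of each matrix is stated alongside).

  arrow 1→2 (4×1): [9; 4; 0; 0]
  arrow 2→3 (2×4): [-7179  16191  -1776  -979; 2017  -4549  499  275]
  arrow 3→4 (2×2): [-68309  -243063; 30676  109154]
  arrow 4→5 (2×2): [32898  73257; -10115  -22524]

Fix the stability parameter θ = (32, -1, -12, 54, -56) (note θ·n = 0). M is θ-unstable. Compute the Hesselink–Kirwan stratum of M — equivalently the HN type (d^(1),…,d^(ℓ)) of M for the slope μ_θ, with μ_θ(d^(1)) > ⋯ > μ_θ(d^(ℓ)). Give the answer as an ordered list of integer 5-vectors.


Barcode: M ≅ I[1,5], I[2,2]^2, I[2,5]. HN layers by μ_θ (3 steps, strictly decreasing):
  μ^(1)=17/5; μ^(2)=-1; μ^(3)=-13/2

((1, 1, 1, 1, 1); (0, 2, 0, 1, 1); (0, 1, 1, 0, 0))


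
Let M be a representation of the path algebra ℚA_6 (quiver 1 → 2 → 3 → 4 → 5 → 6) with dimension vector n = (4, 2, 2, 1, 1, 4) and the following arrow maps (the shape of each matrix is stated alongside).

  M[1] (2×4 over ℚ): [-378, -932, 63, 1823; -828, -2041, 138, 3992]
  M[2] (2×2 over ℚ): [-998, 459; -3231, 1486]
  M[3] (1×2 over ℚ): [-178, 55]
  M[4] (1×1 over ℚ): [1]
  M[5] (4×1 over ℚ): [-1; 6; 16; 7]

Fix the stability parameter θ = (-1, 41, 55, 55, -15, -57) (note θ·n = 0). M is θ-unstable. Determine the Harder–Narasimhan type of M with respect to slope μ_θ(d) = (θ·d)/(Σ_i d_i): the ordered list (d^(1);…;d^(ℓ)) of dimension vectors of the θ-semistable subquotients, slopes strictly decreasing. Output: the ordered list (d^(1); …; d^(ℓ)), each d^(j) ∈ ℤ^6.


Interval decomposition of M: I[1,1]^2, I[1,3], I[1,6], I[6,6]^3.
HN type (ℓ=5): μ^(1)=55; μ^(2)=41; μ^(3)=79/5; μ^(4)=-1; μ^(5)=-57

((0, 0, 1, 0, 0, 0); (0, 1, 0, 0, 0, 0); (0, 1, 1, 1, 1, 1); (4, 0, 0, 0, 0, 0); (0, 0, 0, 0, 0, 3))


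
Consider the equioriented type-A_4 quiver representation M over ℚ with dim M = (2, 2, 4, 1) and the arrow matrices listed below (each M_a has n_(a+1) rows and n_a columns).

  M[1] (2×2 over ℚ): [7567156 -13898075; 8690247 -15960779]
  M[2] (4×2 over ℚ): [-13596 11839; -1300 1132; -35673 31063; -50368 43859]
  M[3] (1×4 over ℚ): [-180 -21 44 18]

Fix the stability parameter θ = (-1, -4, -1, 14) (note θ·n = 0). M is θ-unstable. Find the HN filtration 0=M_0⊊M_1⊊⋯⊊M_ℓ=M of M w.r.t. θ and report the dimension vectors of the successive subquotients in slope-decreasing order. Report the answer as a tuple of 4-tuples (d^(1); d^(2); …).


Barcode: M ≅ I[1,3], I[1,4], I[3,3]^2. HN layers by μ_θ (3 steps, strictly decreasing):
  μ^(1)=14; μ^(2)=-1; μ^(3)=-5/2

((0, 0, 0, 1); (0, 0, 4, 0); (2, 2, 0, 0))


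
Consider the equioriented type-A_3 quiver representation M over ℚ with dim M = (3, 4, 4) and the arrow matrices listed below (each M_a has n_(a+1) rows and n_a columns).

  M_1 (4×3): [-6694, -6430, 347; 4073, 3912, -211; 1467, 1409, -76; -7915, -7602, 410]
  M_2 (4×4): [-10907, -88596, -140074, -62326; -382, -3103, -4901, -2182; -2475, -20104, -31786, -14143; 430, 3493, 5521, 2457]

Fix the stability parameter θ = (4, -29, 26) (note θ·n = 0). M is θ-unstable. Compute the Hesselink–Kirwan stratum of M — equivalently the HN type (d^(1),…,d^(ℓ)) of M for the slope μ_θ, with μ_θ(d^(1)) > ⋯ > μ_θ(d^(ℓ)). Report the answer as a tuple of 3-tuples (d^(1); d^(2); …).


Barcode: M ≅ I[1,3]^3, I[2,3]. HN layers by μ_θ (3 steps, strictly decreasing):
  μ^(1)=26; μ^(2)=-25/2; μ^(3)=-29

((0, 0, 4); (3, 3, 0); (0, 1, 0))


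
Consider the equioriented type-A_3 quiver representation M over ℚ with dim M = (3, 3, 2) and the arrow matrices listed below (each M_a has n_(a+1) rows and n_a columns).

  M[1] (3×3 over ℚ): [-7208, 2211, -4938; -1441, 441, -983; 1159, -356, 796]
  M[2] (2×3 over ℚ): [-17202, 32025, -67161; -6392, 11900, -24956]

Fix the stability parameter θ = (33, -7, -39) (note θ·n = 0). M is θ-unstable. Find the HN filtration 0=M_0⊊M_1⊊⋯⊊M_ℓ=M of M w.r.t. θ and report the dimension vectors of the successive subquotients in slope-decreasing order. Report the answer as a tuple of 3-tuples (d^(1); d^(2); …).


Barcode: M ≅ I[1,2]^2, I[1,3], I[3,3]. HN layers by μ_θ (3 steps, strictly decreasing):
  μ^(1)=13; μ^(2)=-13/3; μ^(3)=-39

((2, 2, 0); (1, 1, 1); (0, 0, 1))


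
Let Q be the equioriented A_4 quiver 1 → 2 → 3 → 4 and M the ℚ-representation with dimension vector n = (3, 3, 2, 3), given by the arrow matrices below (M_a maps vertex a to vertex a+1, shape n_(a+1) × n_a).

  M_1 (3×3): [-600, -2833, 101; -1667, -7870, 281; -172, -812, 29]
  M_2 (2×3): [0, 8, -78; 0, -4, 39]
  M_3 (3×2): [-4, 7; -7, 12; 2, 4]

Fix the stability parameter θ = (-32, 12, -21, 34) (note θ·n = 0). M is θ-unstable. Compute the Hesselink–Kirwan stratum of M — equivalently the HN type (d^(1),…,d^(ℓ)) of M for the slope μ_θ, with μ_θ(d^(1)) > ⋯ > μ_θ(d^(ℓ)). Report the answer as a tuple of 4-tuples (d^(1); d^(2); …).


Barcode: M ≅ I[1,2]^2, I[1,4], I[3,4], I[4,4]. HN layers by μ_θ (5 steps, strictly decreasing):
  μ^(1)=34; μ^(2)=12; μ^(3)=-9/2; μ^(4)=-21; μ^(5)=-32

((0, 0, 0, 3); (0, 2, 0, 0); (0, 1, 1, 0); (0, 0, 1, 0); (3, 0, 0, 0))


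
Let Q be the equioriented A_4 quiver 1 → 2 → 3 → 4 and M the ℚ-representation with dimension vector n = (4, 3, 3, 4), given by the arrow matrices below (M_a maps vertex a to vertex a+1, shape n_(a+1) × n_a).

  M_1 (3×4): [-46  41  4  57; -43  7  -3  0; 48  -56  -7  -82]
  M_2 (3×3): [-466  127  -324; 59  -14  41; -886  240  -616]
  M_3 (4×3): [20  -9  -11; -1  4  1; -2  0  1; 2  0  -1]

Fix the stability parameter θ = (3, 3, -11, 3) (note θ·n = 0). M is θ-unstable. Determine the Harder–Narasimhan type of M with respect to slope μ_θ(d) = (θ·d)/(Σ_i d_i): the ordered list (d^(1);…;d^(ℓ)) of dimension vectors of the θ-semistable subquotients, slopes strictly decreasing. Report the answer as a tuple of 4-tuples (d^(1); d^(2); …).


Interval decomposition of M: I[1,1], I[1,4]^3, I[4,4].
HN type (ℓ=2): μ^(1)=3; μ^(2)=-5/3

((1, 0, 0, 4); (3, 3, 3, 0))


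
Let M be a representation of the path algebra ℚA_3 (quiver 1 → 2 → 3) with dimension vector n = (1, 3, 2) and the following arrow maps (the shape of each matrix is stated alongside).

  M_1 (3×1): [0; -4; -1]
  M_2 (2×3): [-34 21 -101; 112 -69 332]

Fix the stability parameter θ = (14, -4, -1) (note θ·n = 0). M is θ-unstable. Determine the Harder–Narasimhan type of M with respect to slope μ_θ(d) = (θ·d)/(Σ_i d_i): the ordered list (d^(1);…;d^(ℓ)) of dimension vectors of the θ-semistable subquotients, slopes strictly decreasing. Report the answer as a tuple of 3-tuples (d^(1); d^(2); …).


Barcode: M ≅ I[1,3], I[2,2], I[2,3]. HN layers by μ_θ (3 steps, strictly decreasing):
  μ^(1)=3; μ^(2)=-1; μ^(3)=-4

((1, 1, 1); (0, 0, 1); (0, 2, 0))


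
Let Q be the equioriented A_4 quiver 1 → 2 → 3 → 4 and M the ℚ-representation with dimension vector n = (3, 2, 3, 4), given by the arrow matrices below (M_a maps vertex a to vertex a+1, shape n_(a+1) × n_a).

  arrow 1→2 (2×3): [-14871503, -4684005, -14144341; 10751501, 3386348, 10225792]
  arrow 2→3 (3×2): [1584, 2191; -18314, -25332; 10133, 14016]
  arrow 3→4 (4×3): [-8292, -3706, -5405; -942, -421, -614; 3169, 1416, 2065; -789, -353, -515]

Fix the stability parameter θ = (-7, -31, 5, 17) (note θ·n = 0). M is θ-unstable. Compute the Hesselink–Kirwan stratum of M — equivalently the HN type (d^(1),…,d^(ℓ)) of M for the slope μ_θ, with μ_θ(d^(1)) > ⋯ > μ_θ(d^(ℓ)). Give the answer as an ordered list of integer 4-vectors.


Interval decomposition of M: I[1,1], I[1,4]^2, I[3,4], I[4,4].
HN type (ℓ=4): μ^(1)=17; μ^(2)=5; μ^(3)=-7; μ^(4)=-19

((0, 0, 0, 4); (0, 0, 3, 0); (1, 0, 0, 0); (2, 2, 0, 0))


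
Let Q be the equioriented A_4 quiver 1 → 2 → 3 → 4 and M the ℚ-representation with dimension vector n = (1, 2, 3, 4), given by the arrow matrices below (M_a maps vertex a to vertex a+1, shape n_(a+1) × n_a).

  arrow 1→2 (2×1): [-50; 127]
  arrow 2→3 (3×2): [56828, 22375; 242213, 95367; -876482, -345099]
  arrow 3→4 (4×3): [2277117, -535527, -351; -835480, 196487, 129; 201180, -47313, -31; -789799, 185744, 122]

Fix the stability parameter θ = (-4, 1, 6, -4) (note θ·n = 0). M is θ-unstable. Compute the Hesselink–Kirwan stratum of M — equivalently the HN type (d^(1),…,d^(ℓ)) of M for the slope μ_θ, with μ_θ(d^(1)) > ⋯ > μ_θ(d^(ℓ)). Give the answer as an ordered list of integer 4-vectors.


Via rank(M_{q-1}∘⋯∘M_p): M ≅ I[1,4], I[2,4], I[3,3], I[4,4]^2.
μ_θ-semistable layers: μ^(1)=6; μ^(2)=1; μ^(3)=-4

((0, 0, 1, 0); (0, 2, 2, 2); (1, 0, 0, 2))


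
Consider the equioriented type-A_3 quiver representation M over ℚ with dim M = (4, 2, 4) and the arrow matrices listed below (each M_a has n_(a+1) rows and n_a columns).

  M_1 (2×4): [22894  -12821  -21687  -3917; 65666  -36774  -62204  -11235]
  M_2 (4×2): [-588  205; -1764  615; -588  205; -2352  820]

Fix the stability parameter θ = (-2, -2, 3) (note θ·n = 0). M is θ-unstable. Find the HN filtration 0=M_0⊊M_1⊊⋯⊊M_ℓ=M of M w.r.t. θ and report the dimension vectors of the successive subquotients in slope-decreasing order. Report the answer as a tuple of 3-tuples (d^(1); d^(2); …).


Interval decomposition of M: I[1,1]^2, I[1,2], I[1,3], I[3,3]^3.
HN type (ℓ=2): μ^(1)=3; μ^(2)=-2

((0, 0, 4); (4, 2, 0))


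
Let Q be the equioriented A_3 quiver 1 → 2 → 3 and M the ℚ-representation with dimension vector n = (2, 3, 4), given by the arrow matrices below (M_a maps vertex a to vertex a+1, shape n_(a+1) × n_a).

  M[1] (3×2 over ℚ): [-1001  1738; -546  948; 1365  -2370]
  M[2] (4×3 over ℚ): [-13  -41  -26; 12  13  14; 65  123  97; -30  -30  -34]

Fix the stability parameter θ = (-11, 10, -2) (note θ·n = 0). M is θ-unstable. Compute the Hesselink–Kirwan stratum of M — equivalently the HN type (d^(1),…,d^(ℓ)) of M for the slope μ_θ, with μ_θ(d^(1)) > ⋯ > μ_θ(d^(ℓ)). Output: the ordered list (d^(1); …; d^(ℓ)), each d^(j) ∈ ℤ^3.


Barcode: M ≅ I[1,1], I[1,3], I[2,3]^2, I[3,3]. HN layers by μ_θ (3 steps, strictly decreasing):
  μ^(1)=4; μ^(2)=-2; μ^(3)=-11

((0, 3, 3); (0, 0, 1); (2, 0, 0))


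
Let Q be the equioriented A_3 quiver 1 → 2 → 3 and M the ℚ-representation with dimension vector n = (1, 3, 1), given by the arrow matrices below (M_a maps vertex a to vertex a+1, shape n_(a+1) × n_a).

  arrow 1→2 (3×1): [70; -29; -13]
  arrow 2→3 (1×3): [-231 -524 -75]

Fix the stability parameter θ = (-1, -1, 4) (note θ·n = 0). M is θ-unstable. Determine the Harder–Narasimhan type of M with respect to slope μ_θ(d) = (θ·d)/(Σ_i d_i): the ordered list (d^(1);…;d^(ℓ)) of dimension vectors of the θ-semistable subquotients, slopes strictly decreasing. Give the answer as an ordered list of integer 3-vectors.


Via rank(M_{q-1}∘⋯∘M_p): M ≅ I[1,3], I[2,2]^2.
μ_θ-semistable layers: μ^(1)=4; μ^(2)=-1

((0, 0, 1); (1, 3, 0))


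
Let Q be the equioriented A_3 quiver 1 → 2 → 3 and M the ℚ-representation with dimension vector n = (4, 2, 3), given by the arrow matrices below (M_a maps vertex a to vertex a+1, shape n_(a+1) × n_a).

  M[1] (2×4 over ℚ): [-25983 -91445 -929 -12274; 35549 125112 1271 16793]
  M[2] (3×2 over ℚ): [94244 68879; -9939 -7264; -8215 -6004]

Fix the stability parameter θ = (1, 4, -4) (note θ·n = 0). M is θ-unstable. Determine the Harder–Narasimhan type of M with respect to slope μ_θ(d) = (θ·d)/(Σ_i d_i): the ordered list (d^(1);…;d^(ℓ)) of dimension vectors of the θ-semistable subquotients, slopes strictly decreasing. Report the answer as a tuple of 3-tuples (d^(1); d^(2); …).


Interval decomposition of M: I[1,1]^2, I[1,3]^2, I[3,3].
HN type (ℓ=3): μ^(1)=1; μ^(2)=1/3; μ^(3)=-4

((2, 0, 0); (2, 2, 2); (0, 0, 1))


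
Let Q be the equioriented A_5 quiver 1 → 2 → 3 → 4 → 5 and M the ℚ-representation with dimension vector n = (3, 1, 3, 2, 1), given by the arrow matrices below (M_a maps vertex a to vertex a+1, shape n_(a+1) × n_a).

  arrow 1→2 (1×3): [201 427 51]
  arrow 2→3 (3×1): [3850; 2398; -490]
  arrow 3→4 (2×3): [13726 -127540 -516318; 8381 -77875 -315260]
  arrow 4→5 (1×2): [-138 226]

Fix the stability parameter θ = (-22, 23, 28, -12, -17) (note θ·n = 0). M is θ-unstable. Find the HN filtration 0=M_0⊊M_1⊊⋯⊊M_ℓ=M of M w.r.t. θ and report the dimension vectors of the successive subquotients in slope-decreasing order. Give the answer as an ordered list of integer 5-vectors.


Interval decomposition of M: I[1,1]^2, I[1,3], I[3,4], I[3,5].
HN type (ℓ=5): μ^(1)=28; μ^(2)=23; μ^(3)=8; μ^(4)=-1/3; μ^(5)=-22

((0, 0, 1, 0, 0); (0, 1, 0, 0, 0); (0, 0, 1, 1, 0); (0, 0, 1, 1, 1); (3, 0, 0, 0, 0))


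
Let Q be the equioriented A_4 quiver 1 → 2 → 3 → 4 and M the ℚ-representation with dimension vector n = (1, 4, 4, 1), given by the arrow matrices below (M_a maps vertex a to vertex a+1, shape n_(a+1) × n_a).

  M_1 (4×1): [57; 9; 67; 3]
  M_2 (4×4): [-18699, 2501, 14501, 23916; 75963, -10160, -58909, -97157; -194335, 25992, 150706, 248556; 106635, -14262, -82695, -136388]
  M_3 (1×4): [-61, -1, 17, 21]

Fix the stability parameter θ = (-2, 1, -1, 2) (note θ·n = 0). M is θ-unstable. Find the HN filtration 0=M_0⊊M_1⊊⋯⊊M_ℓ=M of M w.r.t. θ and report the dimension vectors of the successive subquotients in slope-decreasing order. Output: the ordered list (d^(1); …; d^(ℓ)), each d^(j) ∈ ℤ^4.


Barcode: M ≅ I[1,4], I[2,3]^3. HN layers by μ_θ (3 steps, strictly decreasing):
  μ^(1)=2; μ^(2)=0; μ^(3)=-2

((0, 0, 0, 1); (0, 4, 4, 0); (1, 0, 0, 0))


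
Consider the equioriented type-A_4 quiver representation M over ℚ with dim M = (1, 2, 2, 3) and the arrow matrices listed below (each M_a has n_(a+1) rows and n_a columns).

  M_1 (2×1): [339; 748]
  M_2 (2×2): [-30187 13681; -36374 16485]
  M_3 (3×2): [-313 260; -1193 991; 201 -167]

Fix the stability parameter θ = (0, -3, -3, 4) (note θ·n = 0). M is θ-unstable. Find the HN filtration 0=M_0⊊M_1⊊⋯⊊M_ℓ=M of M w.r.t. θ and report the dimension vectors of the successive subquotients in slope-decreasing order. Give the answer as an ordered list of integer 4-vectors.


Barcode: M ≅ I[1,4], I[2,4], I[4,4]. HN layers by μ_θ (3 steps, strictly decreasing):
  μ^(1)=4; μ^(2)=-2; μ^(3)=-3

((0, 0, 0, 3); (1, 1, 1, 0); (0, 1, 1, 0))


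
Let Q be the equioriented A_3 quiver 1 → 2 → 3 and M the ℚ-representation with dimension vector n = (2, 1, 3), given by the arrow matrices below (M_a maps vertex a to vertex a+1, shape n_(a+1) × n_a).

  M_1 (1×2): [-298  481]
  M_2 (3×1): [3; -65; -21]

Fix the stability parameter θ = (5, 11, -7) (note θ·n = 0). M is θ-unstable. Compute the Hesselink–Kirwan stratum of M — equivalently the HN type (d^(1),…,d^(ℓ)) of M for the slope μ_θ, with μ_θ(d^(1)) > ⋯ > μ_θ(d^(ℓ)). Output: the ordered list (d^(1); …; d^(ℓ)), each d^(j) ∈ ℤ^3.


Interval decomposition of M: I[1,1], I[1,3], I[3,3]^2.
HN type (ℓ=3): μ^(1)=5; μ^(2)=3; μ^(3)=-7

((1, 0, 0); (1, 1, 1); (0, 0, 2))


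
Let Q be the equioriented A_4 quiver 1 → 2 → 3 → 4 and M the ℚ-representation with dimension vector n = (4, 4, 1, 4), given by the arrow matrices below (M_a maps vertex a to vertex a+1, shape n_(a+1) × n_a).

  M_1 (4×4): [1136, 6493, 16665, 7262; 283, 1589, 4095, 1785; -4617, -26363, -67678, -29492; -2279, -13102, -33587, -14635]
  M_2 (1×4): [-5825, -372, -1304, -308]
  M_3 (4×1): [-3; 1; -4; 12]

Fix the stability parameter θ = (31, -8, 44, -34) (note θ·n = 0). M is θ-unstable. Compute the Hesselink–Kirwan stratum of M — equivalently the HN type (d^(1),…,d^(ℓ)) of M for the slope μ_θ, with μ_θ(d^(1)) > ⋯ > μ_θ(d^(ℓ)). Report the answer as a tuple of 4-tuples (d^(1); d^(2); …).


Via rank(M_{q-1}∘⋯∘M_p): M ≅ I[1,2]^3, I[1,4], I[4,4]^3.
μ_θ-semistable layers: μ^(1)=23/2; μ^(2)=33/4; μ^(3)=-34

((3, 3, 0, 0); (1, 1, 1, 1); (0, 0, 0, 3))


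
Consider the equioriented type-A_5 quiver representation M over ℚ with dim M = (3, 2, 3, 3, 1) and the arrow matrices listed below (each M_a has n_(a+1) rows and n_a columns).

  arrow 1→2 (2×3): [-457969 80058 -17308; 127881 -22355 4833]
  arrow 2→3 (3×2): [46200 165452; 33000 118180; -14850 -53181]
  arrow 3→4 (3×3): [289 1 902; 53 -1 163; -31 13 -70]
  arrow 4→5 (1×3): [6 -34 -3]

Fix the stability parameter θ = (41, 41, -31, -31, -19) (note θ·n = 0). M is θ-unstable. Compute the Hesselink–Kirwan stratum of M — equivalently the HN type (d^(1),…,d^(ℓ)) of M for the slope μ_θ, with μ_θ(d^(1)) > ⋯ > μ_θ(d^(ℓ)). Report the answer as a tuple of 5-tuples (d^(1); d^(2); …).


Barcode: M ≅ I[1,1], I[1,2], I[1,4], I[3,4], I[3,5]. HN layers by μ_θ (4 steps, strictly decreasing):
  μ^(1)=41; μ^(2)=5; μ^(3)=-19; μ^(4)=-31

((2, 1, 0, 0, 0); (1, 1, 1, 1, 0); (0, 0, 0, 0, 1); (0, 0, 2, 2, 0))


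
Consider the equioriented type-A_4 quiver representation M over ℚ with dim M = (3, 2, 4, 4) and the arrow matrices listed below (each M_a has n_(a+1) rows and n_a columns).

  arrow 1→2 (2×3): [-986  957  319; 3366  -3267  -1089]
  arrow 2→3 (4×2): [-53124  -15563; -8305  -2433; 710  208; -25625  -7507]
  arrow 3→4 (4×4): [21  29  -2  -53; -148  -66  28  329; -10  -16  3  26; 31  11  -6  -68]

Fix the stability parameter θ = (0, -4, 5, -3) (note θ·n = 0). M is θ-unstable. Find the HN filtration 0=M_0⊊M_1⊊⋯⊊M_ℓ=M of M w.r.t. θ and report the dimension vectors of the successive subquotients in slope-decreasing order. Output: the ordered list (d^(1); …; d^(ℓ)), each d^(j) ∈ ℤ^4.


Interval decomposition of M: I[1,1]^2, I[1,4], I[2,4], I[3,4]^2.
HN type (ℓ=4): μ^(1)=1; μ^(2)=0; μ^(3)=-2; μ^(4)=-4

((0, 0, 4, 4); (2, 0, 0, 0); (1, 1, 0, 0); (0, 1, 0, 0))
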